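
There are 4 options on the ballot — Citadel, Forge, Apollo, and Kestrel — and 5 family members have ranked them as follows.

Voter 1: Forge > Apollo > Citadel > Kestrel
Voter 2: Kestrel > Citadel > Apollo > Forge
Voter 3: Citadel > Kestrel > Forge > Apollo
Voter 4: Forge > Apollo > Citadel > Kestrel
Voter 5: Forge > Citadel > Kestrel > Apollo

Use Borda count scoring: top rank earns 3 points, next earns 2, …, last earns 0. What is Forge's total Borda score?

10

Borda scores:
  Citadel: 1 + 2 + 3 + 1 + 2 = 9
  Forge: 3 + 0 + 1 + 3 + 3 = 10
  Apollo: 2 + 1 + 0 + 2 + 0 = 5
  Kestrel: 0 + 3 + 2 + 0 + 1 = 6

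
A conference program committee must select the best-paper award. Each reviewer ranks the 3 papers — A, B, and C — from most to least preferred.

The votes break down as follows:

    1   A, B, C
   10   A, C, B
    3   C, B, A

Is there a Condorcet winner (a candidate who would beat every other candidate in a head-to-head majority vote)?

Head-to-head results (14 voters total):
A vs B: A wins 11–3.
A vs C: A wins 11–3.
B vs C: C wins 13–1.
A beats each rival — B (11–3), C (11–3) — so A is the Condorcet winner.

Yes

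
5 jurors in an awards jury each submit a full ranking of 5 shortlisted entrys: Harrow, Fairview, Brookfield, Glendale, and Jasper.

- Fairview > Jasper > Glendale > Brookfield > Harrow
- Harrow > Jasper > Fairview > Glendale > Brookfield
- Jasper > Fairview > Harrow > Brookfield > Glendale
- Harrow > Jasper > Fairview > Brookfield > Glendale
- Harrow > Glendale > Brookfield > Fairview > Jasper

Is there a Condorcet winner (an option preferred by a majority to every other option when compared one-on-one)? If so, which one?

Harrow

Head-to-head results (5 voters total):
Harrow vs Fairview: Harrow wins 3–2.
Harrow vs Brookfield: Harrow wins 4–1.
Harrow vs Glendale: Harrow wins 4–1.
Harrow vs Jasper: Harrow wins 3–2.
Fairview vs Brookfield: Fairview wins 4–1.
Fairview vs Glendale: Fairview wins 4–1.
Fairview vs Jasper: Jasper wins 3–2.
Brookfield vs Glendale: Glendale wins 3–2.
Brookfield vs Jasper: Jasper wins 4–1.
Glendale vs Jasper: Jasper wins 4–1.
Harrow beats each rival — Fairview (3–2), Brookfield (4–1), Glendale (4–1), Jasper (3–2) — so Harrow is the Condorcet winner.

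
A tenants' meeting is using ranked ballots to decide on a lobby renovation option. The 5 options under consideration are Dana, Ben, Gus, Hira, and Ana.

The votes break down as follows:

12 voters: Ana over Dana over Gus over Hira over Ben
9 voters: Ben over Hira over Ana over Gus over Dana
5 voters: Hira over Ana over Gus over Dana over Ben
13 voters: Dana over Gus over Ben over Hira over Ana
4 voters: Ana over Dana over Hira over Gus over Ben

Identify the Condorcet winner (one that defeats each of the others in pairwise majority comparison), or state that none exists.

Head-to-head results (43 voters total):
Dana vs Ben: Dana wins 34–9.
Dana vs Gus: Dana wins 29–14.
Dana vs Hira: Dana wins 29–14.
Dana vs Ana: Ana wins 30–13.
Ben vs Gus: Gus wins 34–9.
Ben vs Hira: Ben wins 22–21.
Ben vs Ana: Ben wins 22–21.
Gus vs Hira: Gus wins 25–18.
Gus vs Ana: Ana wins 30–13.
Hira vs Ana: Hira wins 27–16.
No candidate beats all others: Dana beats Ben beats Ana beats Dana, a majority cycle.

None — there is no Condorcet winner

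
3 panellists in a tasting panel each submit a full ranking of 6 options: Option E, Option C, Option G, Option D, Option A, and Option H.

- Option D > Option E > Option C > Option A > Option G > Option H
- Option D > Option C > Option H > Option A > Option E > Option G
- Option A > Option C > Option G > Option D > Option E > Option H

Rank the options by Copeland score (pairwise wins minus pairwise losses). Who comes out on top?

Pairwise results:
  Option E vs Option C: Option C wins 2–1.
  Option E vs Option G: Option E wins 2–1.
  Option E vs Option D: Option D wins 3–0.
  Option E vs Option A: Option A wins 2–1.
  Option E vs Option H: Option E wins 2–1.
  Option C vs Option G: Option C wins 3–0.
  Option C vs Option D: Option D wins 2–1.
  Option C vs Option A: Option C wins 2–1.
  Option C vs Option H: Option C wins 3–0.
  Option G vs Option D: Option D wins 2–1.
  Option G vs Option A: Option A wins 3–0.
  Option G vs Option H: Option G wins 2–1.
  Option D vs Option A: Option D wins 2–1.
  Option D vs Option H: Option D wins 3–0.
  Option A vs Option H: Option A wins 2–1.
Copeland scores (wins − losses):
  Option E: 2 − 3 = -1
  Option C: 4 − 1 = 3
  Option G: 1 − 4 = -3
  Option D: 5 − 0 = 5
  Option A: 3 − 2 = 1
  Option H: 0 − 5 = -5
Option D has the best Copeland score.

Option D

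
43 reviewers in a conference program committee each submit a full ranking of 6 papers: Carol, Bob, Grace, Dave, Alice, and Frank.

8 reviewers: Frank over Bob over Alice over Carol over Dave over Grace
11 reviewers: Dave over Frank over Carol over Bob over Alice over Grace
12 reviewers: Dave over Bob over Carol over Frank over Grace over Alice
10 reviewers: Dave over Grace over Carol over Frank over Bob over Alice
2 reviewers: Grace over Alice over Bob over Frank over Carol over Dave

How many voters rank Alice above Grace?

19

Ballots ranking Alice above Grace: 8+11 = 19.
Ballots ranking Grace above Alice: 12+10+2 = 24.
So 19 of 43 voters prefer Alice to Grace.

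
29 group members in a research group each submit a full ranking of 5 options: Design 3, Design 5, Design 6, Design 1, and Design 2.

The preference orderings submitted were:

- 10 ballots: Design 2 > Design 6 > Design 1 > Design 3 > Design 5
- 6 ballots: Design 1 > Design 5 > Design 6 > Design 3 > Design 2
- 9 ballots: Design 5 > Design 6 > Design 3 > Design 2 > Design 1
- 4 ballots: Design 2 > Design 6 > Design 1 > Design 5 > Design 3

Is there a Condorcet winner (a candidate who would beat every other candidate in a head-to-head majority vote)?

No

Head-to-head results (29 voters total):
Design 3 vs Design 5: Design 5 wins 19–10.
Design 3 vs Design 6: Design 6 wins 29–0.
Design 3 vs Design 1: Design 1 wins 20–9.
Design 3 vs Design 2: Design 3 wins 15–14.
Design 5 vs Design 6: Design 5 wins 15–14.
Design 5 vs Design 1: Design 1 wins 20–9.
Design 5 vs Design 2: Design 5 wins 15–14.
Design 6 vs Design 1: Design 6 wins 23–6.
Design 6 vs Design 2: Design 6 wins 15–14.
Design 1 vs Design 2: Design 2 wins 23–6.
No candidate beats all others: Design 3 beats Design 2 beats Design 1 beats Design 3, a majority cycle.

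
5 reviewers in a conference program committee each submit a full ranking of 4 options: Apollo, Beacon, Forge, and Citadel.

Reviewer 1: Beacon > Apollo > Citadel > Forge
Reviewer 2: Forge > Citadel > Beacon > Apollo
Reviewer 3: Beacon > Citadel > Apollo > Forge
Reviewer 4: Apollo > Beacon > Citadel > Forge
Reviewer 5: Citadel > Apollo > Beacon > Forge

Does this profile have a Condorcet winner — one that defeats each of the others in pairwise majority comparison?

Head-to-head results (5 voters total):
Apollo vs Beacon: Beacon wins 3–2.
Apollo vs Forge: Apollo wins 4–1.
Apollo vs Citadel: Citadel wins 3–2.
Beacon vs Forge: Beacon wins 4–1.
Beacon vs Citadel: Beacon wins 3–2.
Forge vs Citadel: Citadel wins 4–1.
Beacon beats each rival — Apollo (3–2), Forge (4–1), Citadel (3–2) — so Beacon is the Condorcet winner.

Yes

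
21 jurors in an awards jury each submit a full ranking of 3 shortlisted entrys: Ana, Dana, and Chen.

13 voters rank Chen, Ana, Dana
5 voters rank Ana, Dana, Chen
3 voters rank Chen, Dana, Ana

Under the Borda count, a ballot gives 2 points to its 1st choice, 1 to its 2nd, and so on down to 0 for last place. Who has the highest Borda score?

Chen

Borda scores:
  Ana: 13·1 + 5·2 + 3·0 = 23
  Dana: 13·0 + 5·1 + 3·1 = 8
  Chen: 13·2 + 5·0 + 3·2 = 32
Chen has the highest total.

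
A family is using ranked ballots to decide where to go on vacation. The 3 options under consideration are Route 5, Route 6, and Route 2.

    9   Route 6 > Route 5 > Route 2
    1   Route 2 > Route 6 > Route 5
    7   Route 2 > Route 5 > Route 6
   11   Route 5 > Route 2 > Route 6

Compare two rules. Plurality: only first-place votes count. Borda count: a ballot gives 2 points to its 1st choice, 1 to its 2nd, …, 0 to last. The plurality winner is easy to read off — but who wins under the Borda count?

Route 5

Plurality first-place counts: Route 5 11, Route 6 9, Route 2 8 → Route 5.
Borda totals: Route 5 38, Route 6 19, Route 2 27 → Route 5.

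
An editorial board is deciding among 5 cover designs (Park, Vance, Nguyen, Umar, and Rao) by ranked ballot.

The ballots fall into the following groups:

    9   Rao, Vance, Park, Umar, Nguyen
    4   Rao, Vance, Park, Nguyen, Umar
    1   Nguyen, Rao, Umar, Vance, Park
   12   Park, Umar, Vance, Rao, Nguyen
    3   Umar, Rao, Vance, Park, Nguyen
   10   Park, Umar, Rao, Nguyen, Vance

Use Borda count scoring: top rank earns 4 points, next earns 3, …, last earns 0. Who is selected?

Park

Borda scores:
  Park: 9·2 + 4·2 + 0 + 12·4 + 3·1 + 10·4 = 117
  Vance: 9·3 + 4·3 + 1 + 12·2 + 3·2 + 10·0 = 70
  Nguyen: 9·0 + 4·1 + 4 + 12·0 + 3·0 + 10·1 = 18
  Umar: 9·1 + 4·0 + 2 + 12·3 + 3·4 + 10·3 = 89
  Rao: 9·4 + 4·4 + 3 + 12·1 + 3·3 + 10·2 = 96
Park has the highest total.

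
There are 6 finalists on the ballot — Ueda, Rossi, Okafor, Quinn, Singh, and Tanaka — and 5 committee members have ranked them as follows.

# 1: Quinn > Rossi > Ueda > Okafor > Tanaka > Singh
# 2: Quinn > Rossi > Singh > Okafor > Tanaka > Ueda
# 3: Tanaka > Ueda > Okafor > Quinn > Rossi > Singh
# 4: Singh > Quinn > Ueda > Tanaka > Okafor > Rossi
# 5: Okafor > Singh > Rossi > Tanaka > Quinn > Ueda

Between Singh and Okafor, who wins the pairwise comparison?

Okafor

Ballots ranking Singh above Okafor: 2.
Ballots ranking Okafor above Singh: 3.
Okafor wins the head-to-head, 3–2.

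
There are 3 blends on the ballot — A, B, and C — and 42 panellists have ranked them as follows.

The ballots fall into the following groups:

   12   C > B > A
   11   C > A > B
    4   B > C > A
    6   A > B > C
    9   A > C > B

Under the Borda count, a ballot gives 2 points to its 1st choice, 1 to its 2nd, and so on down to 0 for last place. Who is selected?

C

Borda scores:
  A: 12·0 + 11·1 + 4·0 + 6·2 + 9·2 = 41
  B: 12·1 + 11·0 + 4·2 + 6·1 + 9·0 = 26
  C: 12·2 + 11·2 + 4·1 + 6·0 + 9·1 = 59
C has the highest total.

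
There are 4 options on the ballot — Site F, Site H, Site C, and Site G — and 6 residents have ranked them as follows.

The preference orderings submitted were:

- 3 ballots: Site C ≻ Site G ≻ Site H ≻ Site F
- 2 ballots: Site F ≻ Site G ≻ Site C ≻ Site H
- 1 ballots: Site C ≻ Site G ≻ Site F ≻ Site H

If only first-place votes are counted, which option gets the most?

First-place vote totals:
  Site F: 2
  Site H: 0
  Site C: 4
  Site G: 0
Site C has the most first-place votes.

Site C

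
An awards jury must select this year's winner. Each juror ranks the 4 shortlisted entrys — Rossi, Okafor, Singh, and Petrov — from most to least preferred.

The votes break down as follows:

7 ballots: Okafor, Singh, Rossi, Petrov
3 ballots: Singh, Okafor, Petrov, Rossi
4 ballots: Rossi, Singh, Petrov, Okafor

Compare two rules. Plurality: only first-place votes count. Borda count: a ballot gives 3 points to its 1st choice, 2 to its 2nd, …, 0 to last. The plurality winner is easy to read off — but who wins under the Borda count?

Singh

Plurality first-place counts: Rossi 4, Okafor 7, Singh 3, Petrov 0 → Okafor.
Borda totals: Rossi 19, Okafor 27, Singh 31, Petrov 7 → Singh.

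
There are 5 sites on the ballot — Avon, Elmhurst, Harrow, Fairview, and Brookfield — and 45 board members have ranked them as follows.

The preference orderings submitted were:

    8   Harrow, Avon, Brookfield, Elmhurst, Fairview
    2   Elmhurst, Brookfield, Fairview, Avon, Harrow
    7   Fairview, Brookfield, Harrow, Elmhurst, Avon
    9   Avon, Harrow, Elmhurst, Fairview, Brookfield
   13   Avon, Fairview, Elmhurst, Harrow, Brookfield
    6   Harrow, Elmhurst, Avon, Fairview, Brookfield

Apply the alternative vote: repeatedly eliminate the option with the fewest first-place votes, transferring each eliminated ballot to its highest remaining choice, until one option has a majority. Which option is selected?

Avon

Round 1: Avon 22, Harrow 14, Fairview 7, Elmhurst 2, Brookfield 0. Brookfield has the fewest and is eliminated.
Round 2: Avon 22, Harrow 14, Fairview 7, Elmhurst 2. Elmhurst has the fewest and is eliminated.
Round 3: Avon 22, Harrow 14, Fairview 9. Fairview has the fewest and is eliminated.
Round 4: Avon 24, Harrow 21. Avon has a majority.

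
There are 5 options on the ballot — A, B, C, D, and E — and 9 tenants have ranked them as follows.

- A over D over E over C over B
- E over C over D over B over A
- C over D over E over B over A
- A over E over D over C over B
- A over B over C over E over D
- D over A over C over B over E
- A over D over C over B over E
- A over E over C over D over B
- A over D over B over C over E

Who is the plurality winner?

First-place vote totals:
  A: 6
  B: 0
  C: 1
  D: 1
  E: 1
A has the most first-place votes.

A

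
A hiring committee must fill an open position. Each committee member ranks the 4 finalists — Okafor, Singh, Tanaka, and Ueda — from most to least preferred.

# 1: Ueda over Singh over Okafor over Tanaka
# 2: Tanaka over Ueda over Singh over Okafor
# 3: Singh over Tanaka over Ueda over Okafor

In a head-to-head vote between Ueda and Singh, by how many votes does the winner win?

Ballots ranking Ueda above Singh: 2.
Ballots ranking Singh above Ueda: 1.
Ueda wins 2–1, a margin of 1.

1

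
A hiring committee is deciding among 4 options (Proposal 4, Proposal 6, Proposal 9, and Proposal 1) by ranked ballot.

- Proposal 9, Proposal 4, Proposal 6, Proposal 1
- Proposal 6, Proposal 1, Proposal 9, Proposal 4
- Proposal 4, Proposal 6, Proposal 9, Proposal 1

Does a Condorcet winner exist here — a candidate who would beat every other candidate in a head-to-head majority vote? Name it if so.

Head-to-head results (3 voters total):
Proposal 4 vs Proposal 6: Proposal 4 wins 2–1.
Proposal 4 vs Proposal 9: Proposal 9 wins 2–1.
Proposal 4 vs Proposal 1: Proposal 4 wins 2–1.
Proposal 6 vs Proposal 9: Proposal 6 wins 2–1.
Proposal 6 vs Proposal 1: Proposal 6 wins 3–0.
Proposal 9 vs Proposal 1: Proposal 9 wins 2–1.
No candidate beats all others: Proposal 4 beats Proposal 6 beats Proposal 9 beats Proposal 4, a majority cycle.

None — there is no Condorcet winner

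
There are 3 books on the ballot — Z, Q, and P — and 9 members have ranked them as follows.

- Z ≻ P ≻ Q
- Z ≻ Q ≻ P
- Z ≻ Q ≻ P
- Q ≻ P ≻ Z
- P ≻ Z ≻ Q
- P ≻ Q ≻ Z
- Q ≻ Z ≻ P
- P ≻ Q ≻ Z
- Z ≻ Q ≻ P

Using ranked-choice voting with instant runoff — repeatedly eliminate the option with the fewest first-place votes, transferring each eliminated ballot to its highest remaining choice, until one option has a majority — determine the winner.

Round 1: Z 4, P 3, Q 2. Q has the fewest and is eliminated.
Round 2: Z 5, P 4. Z has a majority.

Z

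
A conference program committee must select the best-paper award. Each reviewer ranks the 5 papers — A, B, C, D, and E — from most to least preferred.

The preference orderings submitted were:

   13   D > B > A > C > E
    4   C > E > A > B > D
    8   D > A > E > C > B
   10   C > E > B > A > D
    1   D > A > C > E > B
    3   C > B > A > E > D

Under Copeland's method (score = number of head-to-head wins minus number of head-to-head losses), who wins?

D

Pairwise results:
  A vs B: B wins 26–13.
  A vs C: A wins 22–17.
  A vs D: D wins 22–17.
  A vs E: A wins 25–14.
  B vs C: C wins 26–13.
  B vs D: D wins 22–17.
  B vs E: E wins 23–16.
  C vs D: D wins 22–17.
  C vs E: C wins 31–8.
  D vs E: D wins 22–17.
Copeland scores (wins − losses):
  A: 2 − 2 = 0
  B: 1 − 3 = -2
  C: 2 − 2 = 0
  D: 4 − 0 = 4
  E: 1 − 3 = -2
D has the best Copeland score.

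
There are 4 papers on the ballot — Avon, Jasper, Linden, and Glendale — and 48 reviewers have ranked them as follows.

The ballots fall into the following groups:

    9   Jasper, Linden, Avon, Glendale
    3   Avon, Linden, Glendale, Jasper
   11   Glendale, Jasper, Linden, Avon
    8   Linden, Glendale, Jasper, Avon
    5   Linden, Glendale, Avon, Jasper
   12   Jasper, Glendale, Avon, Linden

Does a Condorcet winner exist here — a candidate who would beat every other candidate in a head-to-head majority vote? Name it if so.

None — there is no Condorcet winner

Head-to-head results (48 voters total):
Avon vs Jasper: Jasper wins 40–8.
Avon vs Linden: Linden wins 33–15.
Avon vs Glendale: Glendale wins 36–12.
Jasper vs Linden: Jasper wins 32–16.
Jasper vs Glendale: Glendale wins 27–21.
Linden vs Glendale: Linden wins 25–23.
No candidate beats all others: Jasper beats Linden beats Glendale beats Jasper, a majority cycle.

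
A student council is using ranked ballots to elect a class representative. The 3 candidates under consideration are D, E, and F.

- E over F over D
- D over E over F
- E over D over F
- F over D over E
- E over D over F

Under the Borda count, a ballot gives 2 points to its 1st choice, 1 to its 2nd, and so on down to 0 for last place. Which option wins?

E

Borda scores:
  D: 0 + 2 + 1 + 1 + 1 = 5
  E: 2 + 1 + 2 + 0 + 2 = 7
  F: 1 + 0 + 0 + 2 + 0 = 3
E has the highest total.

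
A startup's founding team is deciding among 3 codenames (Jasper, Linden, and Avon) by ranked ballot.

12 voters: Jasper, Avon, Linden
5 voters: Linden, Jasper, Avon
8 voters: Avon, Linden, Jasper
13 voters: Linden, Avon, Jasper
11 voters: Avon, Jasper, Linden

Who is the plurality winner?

First-place vote totals:
  Jasper: 12
  Linden: 18
  Avon: 19
Avon has the most first-place votes.

Avon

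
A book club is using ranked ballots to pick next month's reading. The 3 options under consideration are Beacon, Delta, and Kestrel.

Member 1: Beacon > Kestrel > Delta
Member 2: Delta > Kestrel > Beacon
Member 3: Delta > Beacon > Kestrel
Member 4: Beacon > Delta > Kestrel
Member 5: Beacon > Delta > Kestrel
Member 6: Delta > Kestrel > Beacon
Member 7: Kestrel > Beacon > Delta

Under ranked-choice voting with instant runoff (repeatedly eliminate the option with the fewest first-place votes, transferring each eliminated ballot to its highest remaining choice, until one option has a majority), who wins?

Round 1: Beacon 3, Delta 3, Kestrel 1. Kestrel has the fewest and is eliminated.
Round 2: Beacon 4, Delta 3. Beacon has a majority.

Beacon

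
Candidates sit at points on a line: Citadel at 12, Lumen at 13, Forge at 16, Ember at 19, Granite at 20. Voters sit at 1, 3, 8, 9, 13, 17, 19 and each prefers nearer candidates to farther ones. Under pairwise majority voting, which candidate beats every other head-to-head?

With single-peaked preferences on a line, the Condorcet winner is the candidate closest to the median voter.
The median voter (position 9) is closest to Citadel at 12.
Check: Citadel vs Granite — voters closer to Citadel: 5 of 7.

Citadel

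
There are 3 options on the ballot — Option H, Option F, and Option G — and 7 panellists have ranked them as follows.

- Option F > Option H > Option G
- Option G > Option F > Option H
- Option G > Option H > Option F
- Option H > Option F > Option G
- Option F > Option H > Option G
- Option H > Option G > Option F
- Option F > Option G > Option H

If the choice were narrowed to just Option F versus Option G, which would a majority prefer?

Option F

Ballots ranking Option F above Option G: 4.
Ballots ranking Option G above Option F: 3.
Option F wins the head-to-head, 4–3.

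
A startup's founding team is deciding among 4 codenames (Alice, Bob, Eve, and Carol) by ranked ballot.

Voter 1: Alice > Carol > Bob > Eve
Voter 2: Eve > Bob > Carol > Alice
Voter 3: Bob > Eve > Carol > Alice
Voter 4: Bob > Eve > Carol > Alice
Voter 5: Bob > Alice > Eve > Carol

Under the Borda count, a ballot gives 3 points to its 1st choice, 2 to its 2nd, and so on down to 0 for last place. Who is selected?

Bob

Borda scores:
  Alice: 3 + 0 + 0 + 0 + 2 = 5
  Bob: 1 + 2 + 3 + 3 + 3 = 12
  Eve: 0 + 3 + 2 + 2 + 1 = 8
  Carol: 2 + 1 + 1 + 1 + 0 = 5
Bob has the highest total.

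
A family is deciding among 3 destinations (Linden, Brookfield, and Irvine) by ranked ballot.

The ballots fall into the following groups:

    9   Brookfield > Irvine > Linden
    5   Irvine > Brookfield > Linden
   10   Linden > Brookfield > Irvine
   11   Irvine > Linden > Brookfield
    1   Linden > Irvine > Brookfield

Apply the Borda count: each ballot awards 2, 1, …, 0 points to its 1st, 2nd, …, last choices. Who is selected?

Irvine

Borda scores:
  Linden: 9·0 + 5·0 + 10·2 + 11·1 + 2 = 33
  Brookfield: 9·2 + 5·1 + 10·1 + 11·0 + 0 = 33
  Irvine: 9·1 + 5·2 + 10·0 + 11·2 + 1 = 42
Irvine has the highest total.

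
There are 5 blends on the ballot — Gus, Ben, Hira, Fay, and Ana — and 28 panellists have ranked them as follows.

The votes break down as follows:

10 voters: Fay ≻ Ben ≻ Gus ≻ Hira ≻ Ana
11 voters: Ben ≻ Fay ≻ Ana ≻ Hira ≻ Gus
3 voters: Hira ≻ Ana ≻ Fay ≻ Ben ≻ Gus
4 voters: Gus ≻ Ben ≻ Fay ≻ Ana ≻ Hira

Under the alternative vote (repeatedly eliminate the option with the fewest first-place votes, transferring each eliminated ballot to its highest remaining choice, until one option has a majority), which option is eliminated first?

Round 1: Ben 11, Fay 10, Gus 4, Hira 3, Ana 0. Ana has the fewest and is eliminated.
Round 2: Ben 11, Fay 10, Gus 4, Hira 3. Hira has the fewest and is eliminated.
Round 3: Fay 13, Ben 11, Gus 4. Gus has the fewest and is eliminated.
Round 4: Ben 15, Fay 13. Ben has a majority.

Ana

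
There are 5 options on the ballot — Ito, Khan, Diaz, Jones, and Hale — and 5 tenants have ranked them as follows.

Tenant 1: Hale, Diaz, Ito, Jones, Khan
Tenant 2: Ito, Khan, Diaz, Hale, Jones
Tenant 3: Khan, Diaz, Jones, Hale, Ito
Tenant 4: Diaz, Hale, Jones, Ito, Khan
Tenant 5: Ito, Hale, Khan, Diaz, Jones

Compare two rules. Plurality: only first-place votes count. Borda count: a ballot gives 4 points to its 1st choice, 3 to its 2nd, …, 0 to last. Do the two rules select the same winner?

Plurality first-place counts: Ito 2, Khan 1, Diaz 1, Jones 0, Hale 1 → Ito.
Borda totals: Ito 11, Khan 9, Diaz 13, Jones 5, Hale 12 → Diaz.
The two rules disagree: plurality picks Ito, Borda picks Diaz.

No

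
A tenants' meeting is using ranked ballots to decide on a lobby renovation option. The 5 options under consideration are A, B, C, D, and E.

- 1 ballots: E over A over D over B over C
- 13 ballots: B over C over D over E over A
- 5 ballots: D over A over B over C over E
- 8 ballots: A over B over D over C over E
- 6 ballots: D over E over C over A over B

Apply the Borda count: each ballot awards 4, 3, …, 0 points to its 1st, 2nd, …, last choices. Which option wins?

D

Borda scores:
  A: 3 + 13·0 + 5·3 + 8·4 + 6·1 = 56
  B: 1 + 13·4 + 5·2 + 8·3 + 6·0 = 87
  C: 0 + 13·3 + 5·1 + 8·1 + 6·2 = 64
  D: 2 + 13·2 + 5·4 + 8·2 + 6·4 = 88
  E: 4 + 13·1 + 5·0 + 8·0 + 6·3 = 35
D has the highest total.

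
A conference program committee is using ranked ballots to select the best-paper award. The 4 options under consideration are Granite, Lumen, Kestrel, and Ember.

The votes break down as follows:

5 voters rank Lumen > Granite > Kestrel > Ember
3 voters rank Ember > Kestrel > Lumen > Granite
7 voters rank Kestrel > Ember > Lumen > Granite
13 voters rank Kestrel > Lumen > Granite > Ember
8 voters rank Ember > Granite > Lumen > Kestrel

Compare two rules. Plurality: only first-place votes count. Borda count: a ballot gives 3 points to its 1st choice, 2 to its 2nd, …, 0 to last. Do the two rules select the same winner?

Plurality first-place counts: Granite 0, Lumen 5, Kestrel 20, Ember 11 → Kestrel.
Borda totals: Granite 39, Lumen 59, Kestrel 71, Ember 47 → Kestrel.
The two rules agree on Kestrel.

Yes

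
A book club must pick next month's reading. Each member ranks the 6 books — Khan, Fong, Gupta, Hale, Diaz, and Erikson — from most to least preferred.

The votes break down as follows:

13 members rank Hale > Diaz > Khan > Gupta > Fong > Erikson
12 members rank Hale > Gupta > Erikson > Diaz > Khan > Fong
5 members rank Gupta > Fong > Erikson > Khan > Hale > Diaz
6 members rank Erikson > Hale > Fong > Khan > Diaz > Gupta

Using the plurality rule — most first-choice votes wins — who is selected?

Hale

First-place vote totals:
  Khan: 0
  Fong: 0
  Gupta: 5
  Hale: 25
  Diaz: 0
  Erikson: 6
Hale has the most first-place votes.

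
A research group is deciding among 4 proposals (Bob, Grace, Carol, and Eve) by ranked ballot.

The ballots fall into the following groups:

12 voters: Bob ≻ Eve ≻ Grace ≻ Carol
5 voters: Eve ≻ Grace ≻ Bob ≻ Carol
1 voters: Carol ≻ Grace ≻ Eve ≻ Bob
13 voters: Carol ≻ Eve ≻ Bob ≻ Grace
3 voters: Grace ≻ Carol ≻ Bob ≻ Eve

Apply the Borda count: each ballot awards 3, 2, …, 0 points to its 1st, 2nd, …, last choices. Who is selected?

Borda scores:
  Bob: 12·3 + 5·1 + 0 + 13·1 + 3·1 = 57
  Grace: 12·1 + 5·2 + 2 + 13·0 + 3·3 = 33
  Carol: 12·0 + 5·0 + 3 + 13·3 + 3·2 = 48
  Eve: 12·2 + 5·3 + 1 + 13·2 + 3·0 = 66
Eve has the highest total.

Eve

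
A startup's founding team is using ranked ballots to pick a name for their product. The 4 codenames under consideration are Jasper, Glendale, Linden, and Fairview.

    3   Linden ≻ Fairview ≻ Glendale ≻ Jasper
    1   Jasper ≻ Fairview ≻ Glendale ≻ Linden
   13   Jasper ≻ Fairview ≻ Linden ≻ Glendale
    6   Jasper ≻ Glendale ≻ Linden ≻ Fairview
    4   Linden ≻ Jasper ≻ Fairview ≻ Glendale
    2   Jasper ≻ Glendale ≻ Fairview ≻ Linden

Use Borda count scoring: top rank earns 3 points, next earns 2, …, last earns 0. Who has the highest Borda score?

Jasper

Borda scores:
  Jasper: 3·0 + 3 + 13·3 + 6·3 + 4·2 + 2·3 = 74
  Glendale: 3·1 + 1 + 13·0 + 6·2 + 4·0 + 2·2 = 20
  Linden: 3·3 + 0 + 13·1 + 6·1 + 4·3 + 2·0 = 40
  Fairview: 3·2 + 2 + 13·2 + 6·0 + 4·1 + 2·1 = 40
Jasper has the highest total.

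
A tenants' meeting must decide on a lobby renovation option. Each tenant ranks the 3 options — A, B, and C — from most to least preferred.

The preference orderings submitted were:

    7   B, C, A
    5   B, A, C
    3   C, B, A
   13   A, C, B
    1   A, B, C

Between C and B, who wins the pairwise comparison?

C

Ballots ranking C above B: 3+13 = 16.
Ballots ranking B above C: 7+5+1 = 13.
C wins the head-to-head, 16–13.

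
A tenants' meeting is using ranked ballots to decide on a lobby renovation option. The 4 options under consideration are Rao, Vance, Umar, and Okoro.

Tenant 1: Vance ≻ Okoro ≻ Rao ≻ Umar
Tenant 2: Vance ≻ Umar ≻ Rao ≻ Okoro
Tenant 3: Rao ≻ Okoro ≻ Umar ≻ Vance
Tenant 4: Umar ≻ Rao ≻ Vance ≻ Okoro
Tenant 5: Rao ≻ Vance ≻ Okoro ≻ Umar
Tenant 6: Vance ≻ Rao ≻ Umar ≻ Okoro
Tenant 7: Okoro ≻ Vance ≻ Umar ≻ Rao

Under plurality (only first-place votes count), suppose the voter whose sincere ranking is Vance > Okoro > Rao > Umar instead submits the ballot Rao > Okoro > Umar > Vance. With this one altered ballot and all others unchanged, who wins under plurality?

First-place totals with the altered ballot: Rao 3, Vance 2, Umar 1, Okoro 1.
The switch changes the winner from Vance to Rao.

Rao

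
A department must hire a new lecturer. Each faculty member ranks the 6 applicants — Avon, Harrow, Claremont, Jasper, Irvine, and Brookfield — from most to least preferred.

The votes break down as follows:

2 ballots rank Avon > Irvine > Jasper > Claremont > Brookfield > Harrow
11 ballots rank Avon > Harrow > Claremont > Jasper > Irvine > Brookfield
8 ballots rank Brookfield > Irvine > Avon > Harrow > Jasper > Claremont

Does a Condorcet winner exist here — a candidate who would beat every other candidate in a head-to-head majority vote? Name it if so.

Avon

Head-to-head results (21 voters total):
Avon vs Harrow: Avon wins 21–0.
Avon vs Claremont: Avon wins 21–0.
Avon vs Jasper: Avon wins 21–0.
Avon vs Irvine: Avon wins 13–8.
Avon vs Brookfield: Avon wins 13–8.
Harrow vs Claremont: Harrow wins 19–2.
Harrow vs Jasper: Harrow wins 19–2.
Harrow vs Irvine: Harrow wins 11–10.
Harrow vs Brookfield: Harrow wins 11–10.
Claremont vs Jasper: Claremont wins 11–10.
Claremont vs Irvine: Claremont wins 11–10.
Claremont vs Brookfield: Claremont wins 13–8.
Jasper vs Irvine: Jasper wins 11–10.
Jasper vs Brookfield: Jasper wins 13–8.
Irvine vs Brookfield: Irvine wins 13–8.
Avon beats each rival — Harrow (21–0), Claremont (21–0), Jasper (21–0), Irvine (13–8), Brookfield (13–8) — so Avon is the Condorcet winner.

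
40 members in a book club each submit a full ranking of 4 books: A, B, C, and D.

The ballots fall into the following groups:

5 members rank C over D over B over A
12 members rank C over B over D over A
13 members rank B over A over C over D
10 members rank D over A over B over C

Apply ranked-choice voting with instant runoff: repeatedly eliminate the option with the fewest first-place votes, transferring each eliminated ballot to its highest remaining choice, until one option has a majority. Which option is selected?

Round 1: C 17, B 13, D 10, A 0. A has the fewest and is eliminated.
Round 2: C 17, B 13, D 10. D has the fewest and is eliminated.
Round 3: B 23, C 17. B has a majority.

B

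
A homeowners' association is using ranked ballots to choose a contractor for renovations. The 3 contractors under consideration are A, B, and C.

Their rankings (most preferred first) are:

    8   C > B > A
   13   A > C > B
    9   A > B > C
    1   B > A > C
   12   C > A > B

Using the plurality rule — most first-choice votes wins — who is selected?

First-place vote totals:
  A: 22
  B: 1
  C: 20
A has the most first-place votes.

A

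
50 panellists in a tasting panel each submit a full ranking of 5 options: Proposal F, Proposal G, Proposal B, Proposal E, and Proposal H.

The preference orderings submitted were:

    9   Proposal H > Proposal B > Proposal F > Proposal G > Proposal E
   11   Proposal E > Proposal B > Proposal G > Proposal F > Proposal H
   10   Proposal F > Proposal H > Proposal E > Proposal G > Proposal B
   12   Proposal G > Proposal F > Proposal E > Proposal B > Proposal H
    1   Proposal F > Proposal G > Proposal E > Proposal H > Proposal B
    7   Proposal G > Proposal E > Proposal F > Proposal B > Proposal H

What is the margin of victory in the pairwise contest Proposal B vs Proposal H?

10

Ballots ranking Proposal B above Proposal H: 11+12+7 = 30.
Ballots ranking Proposal H above Proposal B: 9+10+1 = 20.
Proposal B wins 30–20, a margin of 10.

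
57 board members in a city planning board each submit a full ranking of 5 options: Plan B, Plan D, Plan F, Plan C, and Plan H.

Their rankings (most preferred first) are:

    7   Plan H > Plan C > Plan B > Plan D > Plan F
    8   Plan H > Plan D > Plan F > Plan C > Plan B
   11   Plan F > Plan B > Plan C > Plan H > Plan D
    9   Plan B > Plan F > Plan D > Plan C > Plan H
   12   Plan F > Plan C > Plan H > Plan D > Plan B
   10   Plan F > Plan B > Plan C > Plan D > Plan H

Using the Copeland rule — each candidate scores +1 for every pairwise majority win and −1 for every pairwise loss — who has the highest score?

Pairwise results:
  Plan B vs Plan D: Plan B wins 37–20.
  Plan B vs Plan F: Plan F wins 41–16.
  Plan B vs Plan C: Plan B wins 30–27.
  Plan B vs Plan H: Plan B wins 30–27.
  Plan D vs Plan F: Plan F wins 42–15.
  Plan D vs Plan C: Plan C wins 40–17.
  Plan D vs Plan H: Plan H wins 38–19.
  Plan F vs Plan C: Plan F wins 50–7.
  Plan F vs Plan H: Plan F wins 42–15.
  Plan C vs Plan H: Plan C wins 42–15.
Copeland scores (wins − losses):
  Plan B: 3 − 1 = 2
  Plan D: 0 − 4 = -4
  Plan F: 4 − 0 = 4
  Plan C: 2 − 2 = 0
  Plan H: 1 − 3 = -2
Plan F has the best Copeland score.

Plan F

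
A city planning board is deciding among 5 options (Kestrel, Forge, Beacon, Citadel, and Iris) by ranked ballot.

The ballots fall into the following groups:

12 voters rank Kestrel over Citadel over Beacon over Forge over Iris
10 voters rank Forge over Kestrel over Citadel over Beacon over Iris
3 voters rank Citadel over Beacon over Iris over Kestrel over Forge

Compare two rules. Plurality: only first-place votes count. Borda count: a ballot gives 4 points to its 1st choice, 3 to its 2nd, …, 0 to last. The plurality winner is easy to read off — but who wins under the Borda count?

Kestrel

Plurality first-place counts: Kestrel 12, Forge 10, Beacon 0, Citadel 3, Iris 0 → Kestrel.
Borda totals: Kestrel 81, Forge 52, Beacon 43, Citadel 68, Iris 6 → Kestrel.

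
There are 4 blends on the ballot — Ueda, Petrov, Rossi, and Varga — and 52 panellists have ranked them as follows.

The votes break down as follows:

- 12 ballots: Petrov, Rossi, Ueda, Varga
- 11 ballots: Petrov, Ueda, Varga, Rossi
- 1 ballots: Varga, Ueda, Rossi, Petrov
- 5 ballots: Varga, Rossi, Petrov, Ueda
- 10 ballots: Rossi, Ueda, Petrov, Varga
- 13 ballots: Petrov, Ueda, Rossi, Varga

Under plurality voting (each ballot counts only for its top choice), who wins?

Petrov

First-place vote totals:
  Ueda: 0
  Petrov: 36
  Rossi: 10
  Varga: 6
Petrov has the most first-place votes.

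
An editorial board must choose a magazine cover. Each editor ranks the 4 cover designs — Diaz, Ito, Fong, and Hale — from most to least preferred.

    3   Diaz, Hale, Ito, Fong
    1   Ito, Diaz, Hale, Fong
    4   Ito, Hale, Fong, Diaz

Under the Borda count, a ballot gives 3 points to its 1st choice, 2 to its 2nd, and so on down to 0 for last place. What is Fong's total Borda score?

4

Borda scores:
  Diaz: 3·3 + 2 + 4·0 = 11
  Ito: 3·1 + 3 + 4·3 = 18
  Fong: 3·0 + 0 + 4·1 = 4
  Hale: 3·2 + 1 + 4·2 = 15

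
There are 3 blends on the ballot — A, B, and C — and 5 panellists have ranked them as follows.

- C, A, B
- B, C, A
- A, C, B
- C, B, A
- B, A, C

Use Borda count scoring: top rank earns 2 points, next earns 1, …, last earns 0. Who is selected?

Borda scores:
  A: 1 + 0 + 2 + 0 + 1 = 4
  B: 0 + 2 + 0 + 1 + 2 = 5
  C: 2 + 1 + 1 + 2 + 0 = 6
C has the highest total.

C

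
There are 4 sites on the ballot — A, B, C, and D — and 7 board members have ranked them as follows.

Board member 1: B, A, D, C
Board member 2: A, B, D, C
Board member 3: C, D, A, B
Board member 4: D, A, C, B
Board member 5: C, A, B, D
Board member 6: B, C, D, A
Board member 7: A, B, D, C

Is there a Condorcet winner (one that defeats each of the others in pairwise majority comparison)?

Head-to-head results (7 voters total):
A vs B: A wins 5–2.
A vs C: A wins 4–3.
A vs D: A wins 4–3.
B vs C: B wins 4–3.
B vs D: B wins 5–2.
C vs D: D wins 4–3.
A beats each rival — B (5–2), C (4–3), D (4–3) — so A is the Condorcet winner.

Yes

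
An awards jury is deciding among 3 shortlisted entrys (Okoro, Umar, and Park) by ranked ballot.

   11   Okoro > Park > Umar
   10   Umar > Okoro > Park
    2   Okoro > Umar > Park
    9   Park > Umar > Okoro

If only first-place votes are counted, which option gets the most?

Okoro

First-place vote totals:
  Okoro: 13
  Umar: 10
  Park: 9
Okoro has the most first-place votes.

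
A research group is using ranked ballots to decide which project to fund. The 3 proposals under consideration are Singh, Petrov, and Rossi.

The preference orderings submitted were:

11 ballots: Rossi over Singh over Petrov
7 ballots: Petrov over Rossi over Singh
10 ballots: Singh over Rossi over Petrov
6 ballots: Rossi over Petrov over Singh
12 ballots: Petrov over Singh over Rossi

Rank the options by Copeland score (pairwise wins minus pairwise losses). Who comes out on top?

Rossi

Pairwise results:
  Singh vs Petrov: Petrov wins 25–21.
  Singh vs Rossi: Rossi wins 24–22.
  Petrov vs Rossi: Rossi wins 27–19.
Copeland scores (wins − losses):
  Singh: 0 − 2 = -2
  Petrov: 1 − 1 = 0
  Rossi: 2 − 0 = 2
Rossi has the best Copeland score.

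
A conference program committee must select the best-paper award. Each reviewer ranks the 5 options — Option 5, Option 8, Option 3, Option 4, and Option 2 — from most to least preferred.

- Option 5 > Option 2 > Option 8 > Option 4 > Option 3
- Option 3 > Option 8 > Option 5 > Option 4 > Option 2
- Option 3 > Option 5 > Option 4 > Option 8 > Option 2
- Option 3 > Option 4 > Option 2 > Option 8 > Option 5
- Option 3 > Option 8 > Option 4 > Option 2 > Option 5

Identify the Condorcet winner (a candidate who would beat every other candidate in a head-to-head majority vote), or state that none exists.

Option 3

Head-to-head results (5 voters total):
Option 5 vs Option 8: Option 8 wins 3–2.
Option 5 vs Option 3: Option 3 wins 4–1.
Option 5 vs Option 4: Option 5 wins 3–2.
Option 5 vs Option 2: Option 5 wins 3–2.
Option 8 vs Option 3: Option 3 wins 4–1.
Option 8 vs Option 4: Option 8 wins 3–2.
Option 8 vs Option 2: Option 8 wins 3–2.
Option 3 vs Option 4: Option 3 wins 4–1.
Option 3 vs Option 2: Option 3 wins 4–1.
Option 4 vs Option 2: Option 4 wins 4–1.
Option 3 beats each rival — Option 5 (4–1), Option 8 (4–1), Option 4 (4–1), Option 2 (4–1) — so Option 3 is the Condorcet winner.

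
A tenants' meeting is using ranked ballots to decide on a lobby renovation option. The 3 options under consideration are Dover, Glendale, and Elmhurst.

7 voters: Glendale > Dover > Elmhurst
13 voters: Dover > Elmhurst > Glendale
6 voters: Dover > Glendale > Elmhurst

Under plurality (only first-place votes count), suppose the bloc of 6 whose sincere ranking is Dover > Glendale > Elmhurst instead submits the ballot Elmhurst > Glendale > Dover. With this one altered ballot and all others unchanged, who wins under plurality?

Dover

First-place totals with the altered ballot: Dover 13, Glendale 7, Elmhurst 6.
The winner is unchanged: still Dover.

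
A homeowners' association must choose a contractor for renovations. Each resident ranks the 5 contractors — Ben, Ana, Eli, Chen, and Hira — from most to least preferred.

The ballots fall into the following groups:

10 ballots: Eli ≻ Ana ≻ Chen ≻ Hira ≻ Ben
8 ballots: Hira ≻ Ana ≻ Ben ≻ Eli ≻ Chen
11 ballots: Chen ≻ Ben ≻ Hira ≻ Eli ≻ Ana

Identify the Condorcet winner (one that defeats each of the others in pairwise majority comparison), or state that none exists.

Head-to-head results (29 voters total):
Ben vs Ana: Ana wins 18–11.
Ben vs Eli: Ben wins 19–10.
Ben vs Chen: Chen wins 21–8.
Ben vs Hira: Hira wins 18–11.
Ana vs Eli: Eli wins 21–8.
Ana vs Chen: Ana wins 18–11.
Ana vs Hira: Hira wins 19–10.
Eli vs Chen: Eli wins 18–11.
Eli vs Hira: Hira wins 19–10.
Chen vs Hira: Chen wins 21–8.
No candidate beats all others: Ben beats Eli beats Ana beats Ben, a majority cycle.

There is no Condorcet winner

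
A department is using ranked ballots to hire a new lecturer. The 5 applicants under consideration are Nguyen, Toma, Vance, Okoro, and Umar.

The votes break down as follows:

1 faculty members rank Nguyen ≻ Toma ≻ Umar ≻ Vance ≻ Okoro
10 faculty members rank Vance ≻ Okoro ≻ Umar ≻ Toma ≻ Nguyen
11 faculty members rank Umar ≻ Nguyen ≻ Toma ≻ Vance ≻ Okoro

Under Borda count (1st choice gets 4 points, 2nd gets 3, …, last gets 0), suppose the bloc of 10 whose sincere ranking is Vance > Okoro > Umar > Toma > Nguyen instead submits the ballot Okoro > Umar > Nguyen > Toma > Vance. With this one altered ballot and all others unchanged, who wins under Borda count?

Borda totals with the altered ballot: Nguyen 57, Toma 35, Vance 12, Okoro 40, Umar 76.
The winner is unchanged: still Umar.

Umar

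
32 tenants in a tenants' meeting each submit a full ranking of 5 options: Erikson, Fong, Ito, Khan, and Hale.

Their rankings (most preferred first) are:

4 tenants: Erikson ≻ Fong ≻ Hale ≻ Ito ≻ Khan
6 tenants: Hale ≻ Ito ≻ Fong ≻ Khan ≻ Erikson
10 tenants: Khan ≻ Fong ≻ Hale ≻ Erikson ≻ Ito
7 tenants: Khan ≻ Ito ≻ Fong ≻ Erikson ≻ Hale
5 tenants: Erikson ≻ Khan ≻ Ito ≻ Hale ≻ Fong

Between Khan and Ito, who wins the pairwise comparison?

Khan

Ballots ranking Khan above Ito: 10+7+5 = 22.
Ballots ranking Ito above Khan: 4+6 = 10.
Khan wins the head-to-head, 22–10.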